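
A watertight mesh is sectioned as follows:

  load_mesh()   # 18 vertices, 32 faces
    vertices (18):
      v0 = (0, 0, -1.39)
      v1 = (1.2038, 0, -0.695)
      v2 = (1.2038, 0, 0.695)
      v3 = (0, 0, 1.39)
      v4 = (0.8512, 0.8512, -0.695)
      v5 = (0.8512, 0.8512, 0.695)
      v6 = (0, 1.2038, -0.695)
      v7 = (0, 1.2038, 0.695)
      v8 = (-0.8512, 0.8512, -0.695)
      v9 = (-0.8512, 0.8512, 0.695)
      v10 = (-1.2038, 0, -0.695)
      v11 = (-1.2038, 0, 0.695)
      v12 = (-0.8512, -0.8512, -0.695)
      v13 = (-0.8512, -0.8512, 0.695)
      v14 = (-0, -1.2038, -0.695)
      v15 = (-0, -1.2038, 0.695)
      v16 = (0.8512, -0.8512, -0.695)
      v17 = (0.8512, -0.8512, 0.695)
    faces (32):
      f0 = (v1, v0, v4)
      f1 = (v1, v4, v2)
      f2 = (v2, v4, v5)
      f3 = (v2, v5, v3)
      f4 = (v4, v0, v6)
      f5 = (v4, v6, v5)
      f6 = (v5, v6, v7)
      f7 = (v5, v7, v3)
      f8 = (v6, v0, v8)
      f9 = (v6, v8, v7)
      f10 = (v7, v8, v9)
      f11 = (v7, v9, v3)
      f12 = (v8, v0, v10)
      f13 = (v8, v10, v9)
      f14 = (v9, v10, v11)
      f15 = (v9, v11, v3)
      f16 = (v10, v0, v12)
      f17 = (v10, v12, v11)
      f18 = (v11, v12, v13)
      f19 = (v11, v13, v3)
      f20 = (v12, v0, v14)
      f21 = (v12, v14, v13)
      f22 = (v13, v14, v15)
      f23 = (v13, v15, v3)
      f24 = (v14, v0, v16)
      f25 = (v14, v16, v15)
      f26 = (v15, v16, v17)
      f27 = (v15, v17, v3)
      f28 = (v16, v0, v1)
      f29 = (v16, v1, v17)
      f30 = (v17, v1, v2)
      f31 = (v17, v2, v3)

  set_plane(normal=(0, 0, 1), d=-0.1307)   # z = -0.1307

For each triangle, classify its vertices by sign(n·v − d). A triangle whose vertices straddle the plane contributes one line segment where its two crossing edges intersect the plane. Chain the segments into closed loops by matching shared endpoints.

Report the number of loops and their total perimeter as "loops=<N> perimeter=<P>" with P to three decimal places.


loops=1 perimeter=7.371

Straddling triangles (16 of 32):
  (v1,v4,v2) [--+] → (0.994345, 0.505637, -0.1307)–(1.2038, 0, -0.1307)  len=0.5473
  (v2,v4,v5) [+-+] → (0.994345, 0.505637, -0.1307)–(0.8512, 0.8512, -0.1307)  len=0.3740
  (v4,v6,v5) [--+] → (0.345563, 1.06065, -0.1307)–(0.8512, 0.8512, -0.1307)  len=0.5473
  (v5,v6,v7) [+-+] → (0.345563, 1.06065, -0.1307)–(0, 1.2038, -0.1307)  len=0.3740
  (v6,v8,v7) [--+] → (-0.505637, 0.994345, -0.1307)–(0, 1.2038, -0.1307)  len=0.5473
  (v7,v8,v9) [+-+] → (-0.505637, 0.994345, -0.1307)–(-0.8512, 0.8512, -0.1307)  len=0.3740
  (v8,v10,v9) [--+] → (-1.06065, 0.345563, -0.1307)–(-0.8512, 0.8512, -0.1307)  len=0.5473
  (v9,v10,v11) [+-+] → (-1.06065, 0.345563, -0.1307)–(-1.2038, 0, -0.1307)  len=0.3740
  (v10,v12,v11) [--+] → (-0.994345, -0.505637, -0.1307)–(-1.2038, 0, -0.1307)  len=0.5473
  (v11,v12,v13) [+-+] → (-0.994345, -0.505637, -0.1307)–(-0.8512, -0.8512, -0.1307)  len=0.3740
  (v12,v14,v13) [--+] → (-0.345563, -1.06065, -0.1307)–(-0.8512, -0.8512, -0.1307)  len=0.5473
  (v13,v14,v15) [+-+] → (-0.345563, -1.06065, -0.1307)–(0, -1.2038, -0.1307)  len=0.3740
  (v14,v16,v15) [--+] → (0.505637, -0.994345, -0.1307)–(0, -1.2038, -0.1307)  len=0.5473
  (v15,v16,v17) [+-+] → (0.505637, -0.994345, -0.1307)–(0.8512, -0.8512, -0.1307)  len=0.3740
  (v16,v1,v17) [--+] → (1.06065, -0.345563, -0.1307)–(0.8512, -0.8512, -0.1307)  len=0.5473
  (v17,v1,v2) [+-+] → (1.06065, -0.345563, -0.1307)–(1.2038, 0, -0.1307)  len=0.3740

Chained into 1 loop(s):
  loop 1: 16 segments, perimeter = 7.3707
Total perimeter = 7.371


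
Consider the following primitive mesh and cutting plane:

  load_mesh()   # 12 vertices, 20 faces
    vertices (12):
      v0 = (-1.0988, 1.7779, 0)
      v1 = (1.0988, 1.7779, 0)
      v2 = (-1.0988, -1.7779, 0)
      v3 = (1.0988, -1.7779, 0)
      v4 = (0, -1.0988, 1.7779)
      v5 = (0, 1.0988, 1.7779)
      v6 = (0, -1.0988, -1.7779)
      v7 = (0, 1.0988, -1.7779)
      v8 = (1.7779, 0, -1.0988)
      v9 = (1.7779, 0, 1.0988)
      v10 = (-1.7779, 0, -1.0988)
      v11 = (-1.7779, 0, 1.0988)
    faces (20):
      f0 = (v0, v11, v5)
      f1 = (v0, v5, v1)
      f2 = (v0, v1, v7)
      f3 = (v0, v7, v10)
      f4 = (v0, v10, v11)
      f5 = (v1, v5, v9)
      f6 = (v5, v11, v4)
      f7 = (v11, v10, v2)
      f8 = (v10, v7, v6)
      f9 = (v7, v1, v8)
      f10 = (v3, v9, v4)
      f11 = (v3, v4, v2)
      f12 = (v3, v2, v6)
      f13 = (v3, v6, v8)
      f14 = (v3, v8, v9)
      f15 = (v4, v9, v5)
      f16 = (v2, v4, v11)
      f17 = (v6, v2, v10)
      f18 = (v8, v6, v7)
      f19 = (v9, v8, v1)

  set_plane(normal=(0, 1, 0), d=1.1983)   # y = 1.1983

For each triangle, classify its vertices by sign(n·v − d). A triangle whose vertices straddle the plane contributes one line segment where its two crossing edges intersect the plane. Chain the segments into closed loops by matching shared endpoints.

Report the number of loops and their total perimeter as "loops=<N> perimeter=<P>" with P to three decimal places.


loops=1 perimeter=8.634

Straddling triangles (8 of 20):
  (v0,v11,v5) [+--] → (-1.32019, 1.1983, 0.358212)–(-0.160993, 1.1983, 1.51741)  len=1.6393
  (v0,v5,v1) [+-+] → (-0.160993, 1.1983, 1.51741)–(0.160993, 1.1983, 1.51741)  len=0.3220
  (v0,v1,v7) [++-] → (0.160993, 1.1983, -1.51741)–(-0.160993, 1.1983, -1.51741)  len=0.3220
  (v0,v7,v10) [+--] → (-0.160993, 1.1983, -1.51741)–(-1.32019, 1.1983, -0.358212)  len=1.6393
  (v0,v10,v11) [+--] → (-1.32019, 1.1983, -0.358212)–(-1.32019, 1.1983, 0.358212)  len=0.7164
  (v1,v5,v9) [+--] → (0.160993, 1.1983, 1.51741)–(1.32019, 1.1983, 0.358212)  len=1.6393
  (v7,v1,v8) [-+-] → (0.160993, 1.1983, -1.51741)–(1.32019, 1.1983, -0.358212)  len=1.6393
  (v9,v8,v1) [--+] → (1.32019, 1.1983, -0.358212)–(1.32019, 1.1983, 0.358212)  len=0.7164

Chained into 1 loop(s):
  loop 1: 8 segments, perimeter = 8.6342
Total perimeter = 8.634


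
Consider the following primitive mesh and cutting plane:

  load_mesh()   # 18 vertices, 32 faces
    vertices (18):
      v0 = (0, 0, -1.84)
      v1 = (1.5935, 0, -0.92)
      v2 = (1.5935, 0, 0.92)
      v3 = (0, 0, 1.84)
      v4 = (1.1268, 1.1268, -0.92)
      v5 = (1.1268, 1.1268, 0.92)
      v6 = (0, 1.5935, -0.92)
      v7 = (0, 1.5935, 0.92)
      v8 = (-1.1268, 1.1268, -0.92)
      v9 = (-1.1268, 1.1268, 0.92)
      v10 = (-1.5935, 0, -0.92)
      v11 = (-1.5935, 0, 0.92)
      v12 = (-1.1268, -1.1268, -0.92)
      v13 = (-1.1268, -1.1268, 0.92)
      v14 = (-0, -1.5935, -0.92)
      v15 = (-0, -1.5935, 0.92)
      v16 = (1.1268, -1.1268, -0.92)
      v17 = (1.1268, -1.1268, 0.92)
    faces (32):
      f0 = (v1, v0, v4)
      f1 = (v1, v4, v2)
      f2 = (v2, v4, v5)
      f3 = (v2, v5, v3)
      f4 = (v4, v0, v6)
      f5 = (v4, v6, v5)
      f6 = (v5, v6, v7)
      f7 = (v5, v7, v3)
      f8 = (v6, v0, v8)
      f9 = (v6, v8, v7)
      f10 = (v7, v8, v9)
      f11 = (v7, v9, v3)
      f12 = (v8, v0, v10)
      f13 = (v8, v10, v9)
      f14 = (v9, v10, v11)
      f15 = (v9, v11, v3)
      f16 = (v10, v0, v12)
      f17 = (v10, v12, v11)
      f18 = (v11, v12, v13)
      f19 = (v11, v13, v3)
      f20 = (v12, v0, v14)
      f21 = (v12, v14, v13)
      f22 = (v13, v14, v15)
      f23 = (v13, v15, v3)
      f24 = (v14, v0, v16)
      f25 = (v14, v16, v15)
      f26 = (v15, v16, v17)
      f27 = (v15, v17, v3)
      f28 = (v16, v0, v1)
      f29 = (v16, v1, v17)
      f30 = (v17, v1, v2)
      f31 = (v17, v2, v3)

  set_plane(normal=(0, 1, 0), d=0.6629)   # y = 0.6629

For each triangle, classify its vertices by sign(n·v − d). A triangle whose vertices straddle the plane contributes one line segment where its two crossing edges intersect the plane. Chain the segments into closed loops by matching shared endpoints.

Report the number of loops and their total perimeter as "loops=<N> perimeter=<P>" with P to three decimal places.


Straddling triangles (12 of 32):
  (v1,v0,v4) [--+] → (0.6629, 0.6629, -1.29876)–(1.31894, 0.6629, -0.92)  len=0.7575
  (v1,v4,v2) [-+-] → (1.31894, 0.6629, -0.92)–(1.31894, 0.6629, -0.162478)  len=0.7575
  (v2,v4,v5) [-++] → (1.31894, 0.6629, -0.162478)–(1.31894, 0.6629, 0.92)  len=1.0825
  (v2,v5,v3) [-+-] → (1.31894, 0.6629, 0.92)–(0.6629, 0.6629, 1.29876)  len=0.7575
  (v4,v0,v6) [+-+] → (0.6629, 0.6629, -1.29876)–(0, 0.6629, -1.45728)  len=0.6816
  (v5,v7,v3) [++-] → (0, 0.6629, 1.45728)–(0.6629, 0.6629, 1.29876)  len=0.6816
  (v6,v0,v8) [+-+] → (0, 0.6629, -1.45728)–(-0.6629, 0.6629, -1.29876)  len=0.6816
  (v7,v9,v3) [++-] → (-0.6629, 0.6629, 1.29876)–(0, 0.6629, 1.45728)  len=0.6816
  (v8,v0,v10) [+--] → (-0.6629, 0.6629, -1.29876)–(-1.31894, 0.6629, -0.92)  len=0.7575
  (v8,v10,v9) [+-+] → (-1.31894, 0.6629, -0.92)–(-1.31894, 0.6629, 0.162478)  len=1.0825
  (v9,v10,v11) [+--] → (-1.31894, 0.6629, 0.162478)–(-1.31894, 0.6629, 0.92)  len=0.7575
  (v9,v11,v3) [+--] → (-1.31894, 0.6629, 0.92)–(-0.6629, 0.6629, 1.29876)  len=0.7575

Chained into 1 loop(s):
  loop 1: 12 segments, perimeter = 9.4365
Total perimeter = 9.436

loops=1 perimeter=9.436


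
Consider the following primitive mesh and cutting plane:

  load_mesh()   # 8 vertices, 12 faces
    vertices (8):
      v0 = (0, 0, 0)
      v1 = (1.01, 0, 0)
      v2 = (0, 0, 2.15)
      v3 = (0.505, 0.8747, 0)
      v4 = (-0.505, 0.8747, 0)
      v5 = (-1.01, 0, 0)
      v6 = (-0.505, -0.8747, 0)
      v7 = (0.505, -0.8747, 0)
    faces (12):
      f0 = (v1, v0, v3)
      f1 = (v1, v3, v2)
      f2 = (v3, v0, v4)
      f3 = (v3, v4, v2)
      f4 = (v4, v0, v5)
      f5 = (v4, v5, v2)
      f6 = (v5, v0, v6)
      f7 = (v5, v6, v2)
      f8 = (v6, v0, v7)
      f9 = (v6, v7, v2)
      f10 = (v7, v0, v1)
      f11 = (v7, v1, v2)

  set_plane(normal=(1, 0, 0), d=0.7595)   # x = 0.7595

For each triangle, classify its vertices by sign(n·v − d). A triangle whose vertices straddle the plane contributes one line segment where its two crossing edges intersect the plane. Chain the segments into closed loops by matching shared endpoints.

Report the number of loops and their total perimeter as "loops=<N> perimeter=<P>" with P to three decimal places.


Straddling triangles (4 of 12):
  (v1,v0,v3) [+--] → (0.7595, 0, 0)–(0.7595, 0.433886, 0)  len=0.4339
  (v1,v3,v2) [+--] → (0.7595, 0.433886, 0)–(0.7595, 0, 0.533243)  len=0.6875
  (v7,v0,v1) [--+] → (0.7595, 0, 0)–(0.7595, -0.433886, 0)  len=0.4339
  (v7,v1,v2) [-+-] → (0.7595, -0.433886, 0)–(0.7595, 0, 0.533243)  len=0.6875

Chained into 1 loop(s):
  loop 1: 4 segments, perimeter = 2.2427
Total perimeter = 2.243

loops=1 perimeter=2.243


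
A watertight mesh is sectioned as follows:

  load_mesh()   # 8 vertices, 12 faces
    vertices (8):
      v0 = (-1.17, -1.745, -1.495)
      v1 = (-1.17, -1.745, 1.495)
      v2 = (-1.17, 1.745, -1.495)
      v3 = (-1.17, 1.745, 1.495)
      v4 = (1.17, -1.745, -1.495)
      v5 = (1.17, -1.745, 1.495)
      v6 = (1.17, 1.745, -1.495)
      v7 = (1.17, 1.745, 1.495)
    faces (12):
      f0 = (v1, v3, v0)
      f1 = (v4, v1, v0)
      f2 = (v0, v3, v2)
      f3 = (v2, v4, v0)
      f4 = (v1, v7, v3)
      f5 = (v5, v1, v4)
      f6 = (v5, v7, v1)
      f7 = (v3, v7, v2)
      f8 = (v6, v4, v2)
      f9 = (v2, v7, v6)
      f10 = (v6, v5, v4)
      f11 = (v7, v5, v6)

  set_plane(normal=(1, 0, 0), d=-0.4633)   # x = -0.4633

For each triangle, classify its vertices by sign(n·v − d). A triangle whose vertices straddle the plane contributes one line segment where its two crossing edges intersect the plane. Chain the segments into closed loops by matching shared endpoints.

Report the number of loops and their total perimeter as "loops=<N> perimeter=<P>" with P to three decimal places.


Straddling triangles (8 of 12):
  (v4,v1,v0) [+--] → (-0.4633, -1.745, 0.591994)–(-0.4633, -1.745, -1.495)  len=2.0870
  (v2,v4,v0) [-+-] → (-0.4633, 0.69099, -1.495)–(-0.4633, -1.745, -1.495)  len=2.4360
  (v1,v7,v3) [-+-] → (-0.4633, -0.69099, 1.495)–(-0.4633, 1.745, 1.495)  len=2.4360
  (v5,v1,v4) [+-+] → (-0.4633, -1.745, 1.495)–(-0.4633, -1.745, 0.591994)  len=0.9030
  (v5,v7,v1) [++-] → (-0.4633, -0.69099, 1.495)–(-0.4633, -1.745, 1.495)  len=1.0540
  (v3,v7,v2) [-+-] → (-0.4633, 1.745, 1.495)–(-0.4633, 1.745, -0.591994)  len=2.0870
  (v6,v4,v2) [++-] → (-0.4633, 0.69099, -1.495)–(-0.4633, 1.745, -1.495)  len=1.0540
  (v2,v7,v6) [-++] → (-0.4633, 1.745, -0.591994)–(-0.4633, 1.745, -1.495)  len=0.9030

Chained into 1 loop(s):
  loop 1: 8 segments, perimeter = 12.9600
Total perimeter = 12.960

loops=1 perimeter=12.960


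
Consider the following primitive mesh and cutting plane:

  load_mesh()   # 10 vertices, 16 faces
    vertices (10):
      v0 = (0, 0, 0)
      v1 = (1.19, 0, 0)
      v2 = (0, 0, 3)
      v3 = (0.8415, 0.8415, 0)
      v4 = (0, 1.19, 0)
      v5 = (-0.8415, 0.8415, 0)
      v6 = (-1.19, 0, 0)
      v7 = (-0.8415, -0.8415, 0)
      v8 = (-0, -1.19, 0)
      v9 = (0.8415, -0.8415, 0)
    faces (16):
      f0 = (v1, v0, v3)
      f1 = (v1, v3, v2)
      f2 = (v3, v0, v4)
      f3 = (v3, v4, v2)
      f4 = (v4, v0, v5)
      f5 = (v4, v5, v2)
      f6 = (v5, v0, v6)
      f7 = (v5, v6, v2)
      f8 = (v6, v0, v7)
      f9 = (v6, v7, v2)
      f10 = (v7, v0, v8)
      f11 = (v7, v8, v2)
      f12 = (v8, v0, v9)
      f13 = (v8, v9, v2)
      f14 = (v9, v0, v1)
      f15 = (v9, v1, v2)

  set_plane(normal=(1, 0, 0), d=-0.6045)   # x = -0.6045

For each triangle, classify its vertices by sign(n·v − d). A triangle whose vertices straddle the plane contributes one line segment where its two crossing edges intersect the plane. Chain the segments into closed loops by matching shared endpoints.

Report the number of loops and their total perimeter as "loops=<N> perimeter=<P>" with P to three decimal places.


Straddling triangles (8 of 16):
  (v4,v0,v5) [++-] → (-0.6045, 0.6045, 0)–(-0.6045, 0.939652, 0)  len=0.3352
  (v4,v5,v2) [+-+] → (-0.6045, 0.939652, 0)–(-0.6045, 0.6045, 0.84492)  len=0.9090
  (v5,v0,v6) [-+-] → (-0.6045, 0.6045, 0)–(-0.6045, 0, 0)  len=0.6045
  (v5,v6,v2) [--+] → (-0.6045, 0, 1.47605)–(-0.6045, 0.6045, 0.84492)  len=0.8739
  (v6,v0,v7) [-+-] → (-0.6045, 0, 0)–(-0.6045, -0.6045, 0)  len=0.6045
  (v6,v7,v2) [--+] → (-0.6045, -0.6045, 0.84492)–(-0.6045, 0, 1.47605)  len=0.8739
  (v7,v0,v8) [-++] → (-0.6045, -0.6045, 0)–(-0.6045, -0.939652, 0)  len=0.3352
  (v7,v8,v2) [-++] → (-0.6045, -0.939652, 0)–(-0.6045, -0.6045, 0.84492)  len=0.9090

Chained into 1 loop(s):
  loop 1: 8 segments, perimeter = 5.4451
Total perimeter = 5.445

loops=1 perimeter=5.445


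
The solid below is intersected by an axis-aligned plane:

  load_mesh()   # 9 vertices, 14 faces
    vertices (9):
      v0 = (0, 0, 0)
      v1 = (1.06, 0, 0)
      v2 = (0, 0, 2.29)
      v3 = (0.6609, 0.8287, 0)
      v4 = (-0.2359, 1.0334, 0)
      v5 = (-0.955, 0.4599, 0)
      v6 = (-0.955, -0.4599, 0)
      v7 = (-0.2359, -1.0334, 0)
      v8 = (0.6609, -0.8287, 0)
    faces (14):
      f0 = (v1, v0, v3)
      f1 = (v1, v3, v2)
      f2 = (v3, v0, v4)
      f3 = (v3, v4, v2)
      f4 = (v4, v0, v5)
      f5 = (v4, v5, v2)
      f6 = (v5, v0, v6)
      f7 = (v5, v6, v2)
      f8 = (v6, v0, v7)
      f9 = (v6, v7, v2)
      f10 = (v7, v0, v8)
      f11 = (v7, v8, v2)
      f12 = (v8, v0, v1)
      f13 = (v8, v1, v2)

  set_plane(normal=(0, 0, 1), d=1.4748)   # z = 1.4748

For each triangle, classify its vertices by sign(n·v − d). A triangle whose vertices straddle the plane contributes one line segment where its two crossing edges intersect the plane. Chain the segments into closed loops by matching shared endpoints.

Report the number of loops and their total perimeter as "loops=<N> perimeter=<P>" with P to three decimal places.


loops=1 perimeter=2.292

Straddling triangles (7 of 14):
  (v1,v3,v2) [--+] → (0.235269, 0.295003, 1.4748)–(0.377341, 0, 1.4748)  len=0.3274
  (v3,v4,v2) [--+] → (-0.0839763, 0.367872, 1.4748)–(0.235269, 0.295003, 1.4748)  len=0.3275
  (v4,v5,v2) [--+] → (-0.339963, 0.163716, 1.4748)–(-0.0839763, 0.367872, 1.4748)  len=0.3274
  (v5,v6,v2) [--+] → (-0.339963, -0.163716, 1.4748)–(-0.339963, 0.163716, 1.4748)  len=0.3274
  (v6,v7,v2) [--+] → (-0.0839763, -0.367872, 1.4748)–(-0.339963, -0.163716, 1.4748)  len=0.3274
  (v7,v8,v2) [--+] → (0.235269, -0.295003, 1.4748)–(-0.0839763, -0.367872, 1.4748)  len=0.3275
  (v8,v1,v2) [--+] → (0.377341, 0, 1.4748)–(0.235269, -0.295003, 1.4748)  len=0.3274

Chained into 1 loop(s):
  loop 1: 7 segments, perimeter = 2.2921
Total perimeter = 2.292


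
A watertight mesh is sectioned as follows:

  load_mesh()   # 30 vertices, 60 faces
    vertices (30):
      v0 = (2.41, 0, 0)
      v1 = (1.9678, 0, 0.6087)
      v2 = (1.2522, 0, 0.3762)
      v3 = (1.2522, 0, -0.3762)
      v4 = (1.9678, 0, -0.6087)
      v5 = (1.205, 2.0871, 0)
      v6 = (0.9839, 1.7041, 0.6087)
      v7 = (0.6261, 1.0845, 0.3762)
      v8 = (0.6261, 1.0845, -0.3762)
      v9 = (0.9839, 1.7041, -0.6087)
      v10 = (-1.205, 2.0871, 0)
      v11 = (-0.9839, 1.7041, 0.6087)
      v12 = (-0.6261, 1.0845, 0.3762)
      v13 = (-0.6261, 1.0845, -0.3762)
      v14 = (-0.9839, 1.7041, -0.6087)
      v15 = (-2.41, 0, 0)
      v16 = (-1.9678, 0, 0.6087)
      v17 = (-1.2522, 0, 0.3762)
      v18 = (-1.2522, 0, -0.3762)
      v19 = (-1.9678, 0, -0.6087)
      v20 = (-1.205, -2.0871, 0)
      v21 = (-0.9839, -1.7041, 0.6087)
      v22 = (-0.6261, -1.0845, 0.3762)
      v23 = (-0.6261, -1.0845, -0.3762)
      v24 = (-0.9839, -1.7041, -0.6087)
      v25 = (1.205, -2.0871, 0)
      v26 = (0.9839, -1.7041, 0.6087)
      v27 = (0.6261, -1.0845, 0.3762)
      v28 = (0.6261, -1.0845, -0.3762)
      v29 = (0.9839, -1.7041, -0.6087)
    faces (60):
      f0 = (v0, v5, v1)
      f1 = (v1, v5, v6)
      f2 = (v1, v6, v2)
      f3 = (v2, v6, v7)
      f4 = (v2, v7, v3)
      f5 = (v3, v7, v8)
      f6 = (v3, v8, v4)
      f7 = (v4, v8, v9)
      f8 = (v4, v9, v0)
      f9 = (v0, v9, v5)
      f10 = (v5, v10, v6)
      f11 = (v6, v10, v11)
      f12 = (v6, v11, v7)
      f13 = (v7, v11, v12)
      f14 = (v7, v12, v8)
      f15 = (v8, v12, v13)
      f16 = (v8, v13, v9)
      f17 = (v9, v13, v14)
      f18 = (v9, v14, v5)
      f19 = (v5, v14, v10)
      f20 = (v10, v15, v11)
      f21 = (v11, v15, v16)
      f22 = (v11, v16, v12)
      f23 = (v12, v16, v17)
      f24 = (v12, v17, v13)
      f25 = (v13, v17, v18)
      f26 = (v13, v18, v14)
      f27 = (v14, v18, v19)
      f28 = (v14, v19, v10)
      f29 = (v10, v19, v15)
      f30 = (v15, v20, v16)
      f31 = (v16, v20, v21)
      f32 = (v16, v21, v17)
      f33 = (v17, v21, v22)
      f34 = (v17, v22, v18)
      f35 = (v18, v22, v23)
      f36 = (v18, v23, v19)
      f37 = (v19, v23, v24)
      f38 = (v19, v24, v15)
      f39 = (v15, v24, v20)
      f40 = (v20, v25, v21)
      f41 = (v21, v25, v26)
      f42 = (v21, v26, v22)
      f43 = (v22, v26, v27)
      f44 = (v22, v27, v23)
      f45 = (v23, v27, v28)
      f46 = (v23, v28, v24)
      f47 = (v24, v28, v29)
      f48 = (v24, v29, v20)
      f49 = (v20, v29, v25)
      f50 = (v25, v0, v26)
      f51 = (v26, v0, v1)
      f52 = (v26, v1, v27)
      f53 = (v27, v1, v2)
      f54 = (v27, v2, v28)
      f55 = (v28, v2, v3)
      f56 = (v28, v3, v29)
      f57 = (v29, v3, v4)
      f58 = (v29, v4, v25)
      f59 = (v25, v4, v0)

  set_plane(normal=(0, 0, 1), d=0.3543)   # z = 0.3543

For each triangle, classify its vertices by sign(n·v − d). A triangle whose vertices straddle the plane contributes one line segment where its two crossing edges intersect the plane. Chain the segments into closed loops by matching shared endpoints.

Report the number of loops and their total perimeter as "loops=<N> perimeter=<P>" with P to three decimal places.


loops=2 perimeter=20.429

Straddling triangles (24 of 60):
  (v0,v5,v1) [--+] → (1.649, 0.872282, 0.3543)–(2.15261, 0, 0.3543)  len=1.0072
  (v1,v5,v6) [+-+] → (1.649, 0.872282, 0.3543)–(1.07631, 1.86417, 0.3543)  len=1.1453
  (v2,v7,v3) [++-] → (0.644324, 1.05293, 0.3543)–(1.2522, 0, 0.3543)  len=1.2158
  (v3,v7,v8) [-+-] → (0.644324, 1.05293, 0.3543)–(0.6261, 1.0845, 0.3543)  len=0.0364
  (v5,v10,v6) [--+] → (0.0690714, 1.86417, 0.3543)–(1.07631, 1.86417, 0.3543)  len=1.0072
  (v6,v10,v11) [+-+] → (0.0690714, 1.86417, 0.3543)–(-1.07631, 1.86417, 0.3543)  len=1.1454
  (v7,v12,v8) [++-] → (-0.589652, 1.0845, 0.3543)–(0.6261, 1.0845, 0.3543)  len=1.2158
  (v8,v12,v13) [-+-] → (-0.589652, 1.0845, 0.3543)–(-0.6261, 1.0845, 0.3543)  len=0.0364
  (v10,v15,v11) [--+] → (-1.57992, 0.991889, 0.3543)–(-1.07631, 1.86417, 0.3543)  len=1.0072
  (v11,v15,v16) [+-+] → (-1.57992, 0.991889, 0.3543)–(-2.15261, 0, 0.3543)  len=1.1453
  (v12,v17,v13) [++-] → (-1.23398, 0.0315664, 0.3543)–(-0.6261, 1.0845, 0.3543)  len=1.2158
  (v13,v17,v18) [-+-] → (-1.23398, 0.0315664, 0.3543)–(-1.2522, 0, 0.3543)  len=0.0364
  (v15,v20,v16) [--+] → (-1.649, -0.872282, 0.3543)–(-2.15261, 0, 0.3543)  len=1.0072
  (v16,v20,v21) [+-+] → (-1.649, -0.872282, 0.3543)–(-1.07631, -1.86417, 0.3543)  len=1.1453
  (v17,v22,v18) [++-] → (-0.644324, -1.05293, 0.3543)–(-1.2522, 0, 0.3543)  len=1.2158
  (v18,v22,v23) [-+-] → (-0.644324, -1.05293, 0.3543)–(-0.6261, -1.0845, 0.3543)  len=0.0364
  (v20,v25,v21) [--+] → (-0.0690714, -1.86417, 0.3543)–(-1.07631, -1.86417, 0.3543)  len=1.0072
  (v21,v25,v26) [+-+] → (-0.0690714, -1.86417, 0.3543)–(1.07631, -1.86417, 0.3543)  len=1.1454
  (v22,v27,v23) [++-] → (0.589652, -1.0845, 0.3543)–(-0.6261, -1.0845, 0.3543)  len=1.2158
  (v23,v27,v28) [-+-] → (0.589652, -1.0845, 0.3543)–(0.6261, -1.0845, 0.3543)  len=0.0364
  (v25,v0,v26) [--+] → (1.57992, -0.991889, 0.3543)–(1.07631, -1.86417, 0.3543)  len=1.0072
  (v26,v0,v1) [+-+] → (1.57992, -0.991889, 0.3543)–(2.15261, 0, 0.3543)  len=1.1453
  (v27,v2,v28) [++-] → (1.23398, -0.0315664, 0.3543)–(0.6261, -1.0845, 0.3543)  len=1.2158
  (v28,v2,v3) [-+-] → (1.23398, -0.0315664, 0.3543)–(1.2522, 0, 0.3543)  len=0.0364

Chained into 2 loop(s):
  loop 1: 12 segments, perimeter = 12.9155
  loop 2: 12 segments, perimeter = 7.5134
Total perimeter = 20.429


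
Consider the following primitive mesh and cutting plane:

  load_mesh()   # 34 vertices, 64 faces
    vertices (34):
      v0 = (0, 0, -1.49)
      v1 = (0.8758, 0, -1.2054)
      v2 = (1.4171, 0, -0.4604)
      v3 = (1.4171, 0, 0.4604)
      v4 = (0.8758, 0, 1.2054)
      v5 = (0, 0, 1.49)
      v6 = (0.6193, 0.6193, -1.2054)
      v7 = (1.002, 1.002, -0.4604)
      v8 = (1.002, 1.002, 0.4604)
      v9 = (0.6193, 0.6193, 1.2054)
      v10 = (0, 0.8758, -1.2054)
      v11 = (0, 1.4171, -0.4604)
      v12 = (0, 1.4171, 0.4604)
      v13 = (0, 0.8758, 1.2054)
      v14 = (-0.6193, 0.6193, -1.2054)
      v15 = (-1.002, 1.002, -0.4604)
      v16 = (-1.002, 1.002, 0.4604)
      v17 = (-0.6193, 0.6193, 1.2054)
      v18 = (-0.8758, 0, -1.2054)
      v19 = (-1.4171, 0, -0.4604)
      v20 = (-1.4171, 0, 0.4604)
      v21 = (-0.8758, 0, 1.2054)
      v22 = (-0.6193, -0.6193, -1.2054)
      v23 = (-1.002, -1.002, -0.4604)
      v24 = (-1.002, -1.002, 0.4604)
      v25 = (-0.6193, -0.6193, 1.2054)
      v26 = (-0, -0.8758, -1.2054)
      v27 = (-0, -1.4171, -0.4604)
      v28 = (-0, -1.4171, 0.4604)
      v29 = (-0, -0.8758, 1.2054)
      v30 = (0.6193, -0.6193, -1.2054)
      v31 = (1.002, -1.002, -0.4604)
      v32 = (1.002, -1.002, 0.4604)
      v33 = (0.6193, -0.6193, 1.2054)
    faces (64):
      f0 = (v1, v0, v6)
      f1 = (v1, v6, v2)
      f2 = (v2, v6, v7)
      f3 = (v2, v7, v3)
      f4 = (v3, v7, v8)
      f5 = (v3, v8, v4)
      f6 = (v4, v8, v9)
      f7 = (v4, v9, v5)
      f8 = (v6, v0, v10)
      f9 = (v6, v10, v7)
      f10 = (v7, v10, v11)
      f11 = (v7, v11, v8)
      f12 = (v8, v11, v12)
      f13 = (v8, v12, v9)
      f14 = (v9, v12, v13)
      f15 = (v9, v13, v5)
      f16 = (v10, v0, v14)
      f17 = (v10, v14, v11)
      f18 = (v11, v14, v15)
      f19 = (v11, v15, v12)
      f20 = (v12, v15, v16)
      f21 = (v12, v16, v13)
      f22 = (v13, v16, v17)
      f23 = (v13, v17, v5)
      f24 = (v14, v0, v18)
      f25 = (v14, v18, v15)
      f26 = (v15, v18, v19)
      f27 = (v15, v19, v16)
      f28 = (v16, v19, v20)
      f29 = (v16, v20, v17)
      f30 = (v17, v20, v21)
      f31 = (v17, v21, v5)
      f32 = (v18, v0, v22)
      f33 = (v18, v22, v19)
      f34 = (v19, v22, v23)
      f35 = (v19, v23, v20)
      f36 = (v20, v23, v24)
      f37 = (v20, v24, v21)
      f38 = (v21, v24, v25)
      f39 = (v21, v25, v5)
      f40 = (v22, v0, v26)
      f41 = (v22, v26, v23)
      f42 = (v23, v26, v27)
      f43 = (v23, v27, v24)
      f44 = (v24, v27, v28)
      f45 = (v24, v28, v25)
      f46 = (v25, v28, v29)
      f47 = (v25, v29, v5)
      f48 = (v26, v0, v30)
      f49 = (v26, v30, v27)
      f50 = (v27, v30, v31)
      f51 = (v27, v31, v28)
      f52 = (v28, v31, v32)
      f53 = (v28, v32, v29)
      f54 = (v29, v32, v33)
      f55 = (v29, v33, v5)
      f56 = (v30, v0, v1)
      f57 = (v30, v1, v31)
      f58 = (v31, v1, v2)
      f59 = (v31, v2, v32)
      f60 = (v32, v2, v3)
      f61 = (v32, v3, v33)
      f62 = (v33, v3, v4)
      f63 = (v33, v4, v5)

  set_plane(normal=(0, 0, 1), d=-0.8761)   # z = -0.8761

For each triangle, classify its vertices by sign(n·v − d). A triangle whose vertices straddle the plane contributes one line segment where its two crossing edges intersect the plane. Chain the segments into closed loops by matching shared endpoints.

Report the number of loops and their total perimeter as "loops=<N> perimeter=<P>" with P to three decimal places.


loops=1 perimeter=6.827

Straddling triangles (16 of 64):
  (v1,v6,v2) [--+] → (0.971938, 0.345561, -0.8761)–(1.11506, 0, -0.8761)  len=0.3740
  (v2,v6,v7) [+-+] → (0.971938, 0.345561, -0.8761)–(0.788459, 0.788459, -0.8761)  len=0.4794
  (v6,v10,v7) [--+] → (0.442897, 0.931582, -0.8761)–(0.788459, 0.788459, -0.8761)  len=0.3740
  (v7,v10,v11) [+-+] → (0.442897, 0.931582, -0.8761)–(0, 1.11506, -0.8761)  len=0.4794
  (v10,v14,v11) [--+] → (-0.345561, 0.971938, -0.8761)–(0, 1.11506, -0.8761)  len=0.3740
  (v11,v14,v15) [+-+] → (-0.345561, 0.971938, -0.8761)–(-0.788459, 0.788459, -0.8761)  len=0.4794
  (v14,v18,v15) [--+] → (-0.931582, 0.442897, -0.8761)–(-0.788459, 0.788459, -0.8761)  len=0.3740
  (v15,v18,v19) [+-+] → (-0.931582, 0.442897, -0.8761)–(-1.11506, 0, -0.8761)  len=0.4794
  (v18,v22,v19) [--+] → (-0.971938, -0.345561, -0.8761)–(-1.11506, 0, -0.8761)  len=0.3740
  (v19,v22,v23) [+-+] → (-0.971938, -0.345561, -0.8761)–(-0.788459, -0.788459, -0.8761)  len=0.4794
  (v22,v26,v23) [--+] → (-0.442897, -0.931582, -0.8761)–(-0.788459, -0.788459, -0.8761)  len=0.3740
  (v23,v26,v27) [+-+] → (-0.442897, -0.931582, -0.8761)–(0, -1.11506, -0.8761)  len=0.4794
  (v26,v30,v27) [--+] → (0.345561, -0.971938, -0.8761)–(0, -1.11506, -0.8761)  len=0.3740
  (v27,v30,v31) [+-+] → (0.345561, -0.971938, -0.8761)–(0.788459, -0.788459, -0.8761)  len=0.4794
  (v30,v1,v31) [--+] → (0.931582, -0.442897, -0.8761)–(0.788459, -0.788459, -0.8761)  len=0.3740
  (v31,v1,v2) [+-+] → (0.931582, -0.442897, -0.8761)–(1.11506, 0, -0.8761)  len=0.4794

Chained into 1 loop(s):
  loop 1: 16 segments, perimeter = 6.8274
Total perimeter = 6.827


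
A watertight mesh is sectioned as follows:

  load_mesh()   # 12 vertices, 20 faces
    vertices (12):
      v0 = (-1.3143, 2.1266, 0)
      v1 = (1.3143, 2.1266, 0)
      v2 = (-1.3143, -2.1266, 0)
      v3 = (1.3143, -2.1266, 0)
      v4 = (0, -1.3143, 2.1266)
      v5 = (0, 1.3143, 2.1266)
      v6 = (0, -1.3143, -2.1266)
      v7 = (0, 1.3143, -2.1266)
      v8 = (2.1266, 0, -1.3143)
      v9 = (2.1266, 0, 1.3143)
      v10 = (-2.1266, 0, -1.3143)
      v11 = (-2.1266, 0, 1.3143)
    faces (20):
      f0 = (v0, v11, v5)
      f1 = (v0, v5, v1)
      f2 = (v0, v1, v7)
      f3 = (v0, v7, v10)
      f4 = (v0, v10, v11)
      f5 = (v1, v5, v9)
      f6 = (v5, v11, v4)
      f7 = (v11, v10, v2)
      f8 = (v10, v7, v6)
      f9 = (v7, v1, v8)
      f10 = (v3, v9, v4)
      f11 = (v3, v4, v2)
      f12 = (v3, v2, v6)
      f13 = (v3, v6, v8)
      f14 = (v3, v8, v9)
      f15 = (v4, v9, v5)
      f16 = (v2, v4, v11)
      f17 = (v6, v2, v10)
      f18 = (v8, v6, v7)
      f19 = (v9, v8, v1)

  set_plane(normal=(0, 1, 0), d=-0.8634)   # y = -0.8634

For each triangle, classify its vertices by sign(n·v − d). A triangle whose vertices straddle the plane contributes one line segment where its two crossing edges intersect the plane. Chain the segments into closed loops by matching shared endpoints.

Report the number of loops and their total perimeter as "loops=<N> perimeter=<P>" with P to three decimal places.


Straddling triangles (10 of 20):
  (v5,v11,v4) [++-] → (-0.729578, -0.8634, 1.84792)–(0, -0.8634, 2.1266)  len=0.7810
  (v11,v10,v2) [++-] → (-1.79681, -0.8634, -0.780694)–(-1.79681, -0.8634, 0.780694)  len=1.5614
  (v10,v7,v6) [++-] → (0, -0.8634, -2.1266)–(-0.729578, -0.8634, -1.84792)  len=0.7810
  (v3,v9,v4) [-+-] → (1.79681, -0.8634, 0.780694)–(0.729578, -0.8634, 1.84792)  len=1.5093
  (v3,v6,v8) [--+] → (0.729578, -0.8634, -1.84792)–(1.79681, -0.8634, -0.780694)  len=1.5093
  (v3,v8,v9) [-++] → (1.79681, -0.8634, -0.780694)–(1.79681, -0.8634, 0.780694)  len=1.5614
  (v4,v9,v5) [-++] → (0.729578, -0.8634, 1.84792)–(0, -0.8634, 2.1266)  len=0.7810
  (v2,v4,v11) [--+] → (-0.729578, -0.8634, 1.84792)–(-1.79681, -0.8634, 0.780694)  len=1.5093
  (v6,v2,v10) [--+] → (-1.79681, -0.8634, -0.780694)–(-0.729578, -0.8634, -1.84792)  len=1.5093
  (v8,v6,v7) [+-+] → (0.729578, -0.8634, -1.84792)–(0, -0.8634, -2.1266)  len=0.7810

Chained into 1 loop(s):
  loop 1: 10 segments, perimeter = 12.2839
Total perimeter = 12.284

loops=1 perimeter=12.284


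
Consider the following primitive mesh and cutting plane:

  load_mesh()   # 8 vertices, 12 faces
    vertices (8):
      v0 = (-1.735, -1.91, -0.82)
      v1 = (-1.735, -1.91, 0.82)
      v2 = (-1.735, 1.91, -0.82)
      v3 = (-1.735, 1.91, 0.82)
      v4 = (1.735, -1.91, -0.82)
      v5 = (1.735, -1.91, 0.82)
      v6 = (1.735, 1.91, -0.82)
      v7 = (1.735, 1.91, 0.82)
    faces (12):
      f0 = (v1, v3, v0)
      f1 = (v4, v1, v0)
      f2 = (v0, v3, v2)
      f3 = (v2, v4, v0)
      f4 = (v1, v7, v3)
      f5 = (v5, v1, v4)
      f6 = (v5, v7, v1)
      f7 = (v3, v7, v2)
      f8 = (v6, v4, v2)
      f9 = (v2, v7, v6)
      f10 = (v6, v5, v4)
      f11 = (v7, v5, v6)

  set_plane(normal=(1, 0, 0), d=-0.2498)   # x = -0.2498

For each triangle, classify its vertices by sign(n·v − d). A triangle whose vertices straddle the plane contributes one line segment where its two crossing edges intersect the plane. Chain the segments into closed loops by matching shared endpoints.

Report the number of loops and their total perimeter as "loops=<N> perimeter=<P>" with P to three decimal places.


Straddling triangles (8 of 12):
  (v4,v1,v0) [+--] → (-0.2498, -1.91, 0.118061)–(-0.2498, -1.91, -0.82)  len=0.9381
  (v2,v4,v0) [-+-] → (-0.2498, 0.274996, -0.82)–(-0.2498, -1.91, -0.82)  len=2.1850
  (v1,v7,v3) [-+-] → (-0.2498, -0.274996, 0.82)–(-0.2498, 1.91, 0.82)  len=2.1850
  (v5,v1,v4) [+-+] → (-0.2498, -1.91, 0.82)–(-0.2498, -1.91, 0.118061)  len=0.7019
  (v5,v7,v1) [++-] → (-0.2498, -0.274996, 0.82)–(-0.2498, -1.91, 0.82)  len=1.6350
  (v3,v7,v2) [-+-] → (-0.2498, 1.91, 0.82)–(-0.2498, 1.91, -0.118061)  len=0.9381
  (v6,v4,v2) [++-] → (-0.2498, 0.274996, -0.82)–(-0.2498, 1.91, -0.82)  len=1.6350
  (v2,v7,v6) [-++] → (-0.2498, 1.91, -0.118061)–(-0.2498, 1.91, -0.82)  len=0.7019

Chained into 1 loop(s):
  loop 1: 8 segments, perimeter = 10.9200
Total perimeter = 10.920

loops=1 perimeter=10.920


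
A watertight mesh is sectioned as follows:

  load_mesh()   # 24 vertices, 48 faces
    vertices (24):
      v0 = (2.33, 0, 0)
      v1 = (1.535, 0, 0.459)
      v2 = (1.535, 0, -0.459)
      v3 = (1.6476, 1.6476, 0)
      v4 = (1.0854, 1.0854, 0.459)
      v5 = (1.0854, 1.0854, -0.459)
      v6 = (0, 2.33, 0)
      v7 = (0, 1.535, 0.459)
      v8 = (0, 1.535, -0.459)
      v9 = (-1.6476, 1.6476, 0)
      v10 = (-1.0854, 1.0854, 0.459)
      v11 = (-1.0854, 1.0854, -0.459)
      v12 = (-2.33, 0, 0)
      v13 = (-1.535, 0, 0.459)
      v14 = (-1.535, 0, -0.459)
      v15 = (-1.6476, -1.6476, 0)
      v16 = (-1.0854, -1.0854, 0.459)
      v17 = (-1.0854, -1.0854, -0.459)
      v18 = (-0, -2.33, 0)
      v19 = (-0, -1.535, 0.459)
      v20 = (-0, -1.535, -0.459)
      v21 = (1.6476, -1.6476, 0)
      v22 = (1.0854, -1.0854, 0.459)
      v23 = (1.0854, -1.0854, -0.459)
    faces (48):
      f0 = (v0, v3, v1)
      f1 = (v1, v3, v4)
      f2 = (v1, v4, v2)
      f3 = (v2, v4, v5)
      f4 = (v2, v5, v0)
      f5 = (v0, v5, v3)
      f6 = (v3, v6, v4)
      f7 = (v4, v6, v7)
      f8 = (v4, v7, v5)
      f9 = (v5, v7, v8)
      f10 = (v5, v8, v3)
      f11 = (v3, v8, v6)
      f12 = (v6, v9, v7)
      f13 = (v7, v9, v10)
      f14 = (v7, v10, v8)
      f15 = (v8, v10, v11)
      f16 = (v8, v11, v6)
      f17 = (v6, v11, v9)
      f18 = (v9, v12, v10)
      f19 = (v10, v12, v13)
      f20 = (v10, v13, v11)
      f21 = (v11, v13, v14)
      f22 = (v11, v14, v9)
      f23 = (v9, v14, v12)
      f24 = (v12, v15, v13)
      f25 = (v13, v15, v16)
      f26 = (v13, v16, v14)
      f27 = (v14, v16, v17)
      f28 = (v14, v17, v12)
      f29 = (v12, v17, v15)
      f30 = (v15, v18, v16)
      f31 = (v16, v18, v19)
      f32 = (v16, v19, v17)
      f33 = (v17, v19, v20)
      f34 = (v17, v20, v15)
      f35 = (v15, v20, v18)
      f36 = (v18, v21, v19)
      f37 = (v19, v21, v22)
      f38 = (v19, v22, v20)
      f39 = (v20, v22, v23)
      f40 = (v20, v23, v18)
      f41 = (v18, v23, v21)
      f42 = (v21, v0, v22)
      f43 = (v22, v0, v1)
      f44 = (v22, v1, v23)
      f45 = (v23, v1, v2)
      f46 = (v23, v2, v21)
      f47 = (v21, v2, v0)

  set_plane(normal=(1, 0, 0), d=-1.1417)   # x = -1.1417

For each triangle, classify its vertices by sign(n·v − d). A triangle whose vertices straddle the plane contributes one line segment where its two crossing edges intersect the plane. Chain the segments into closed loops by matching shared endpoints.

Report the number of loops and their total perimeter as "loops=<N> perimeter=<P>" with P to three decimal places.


Straddling triangles (16 of 48):
  (v6,v9,v7) [+-+] → (-1.1417, 1.85713, 0)–(-1.1417, 1.61303, 0.140937)  len=0.2819
  (v7,v9,v10) [+-+] → (-1.1417, 1.61303, 0.140937)–(-1.1417, 1.1417, 0.413035)  len=0.5442
  (v6,v11,v9) [++-] → (-1.1417, 1.1417, -0.413035)–(-1.1417, 1.85713, 0)  len=0.8261
  (v9,v12,v10) [--+] → (-1.1417, 1.0363, 0.438237)–(-1.1417, 1.1417, 0.413035)  len=0.1084
  (v10,v12,v13) [+--] → (-1.1417, 1.0363, 0.438237)–(-1.1417, 0.949484, 0.459)  len=0.0893
  (v10,v13,v11) [+-+] → (-1.1417, 0.949484, 0.459)–(-1.1417, 0.949484, -0.344046)  len=0.8030
  (v11,v13,v14) [+--] → (-1.1417, 0.949484, -0.344046)–(-1.1417, 0.949484, -0.459)  len=0.1150
  (v11,v14,v9) [+--] → (-1.1417, 0.949484, -0.459)–(-1.1417, 1.1417, -0.413035)  len=0.1976
  (v13,v15,v16) [--+] → (-1.1417, -1.1417, 0.413035)–(-1.1417, -0.949484, 0.459)  len=0.1976
  (v13,v16,v14) [-+-] → (-1.1417, -0.949484, 0.459)–(-1.1417, -0.949484, 0.344046)  len=0.1150
  (v14,v16,v17) [-++] → (-1.1417, -0.949484, 0.344046)–(-1.1417, -0.949484, -0.459)  len=0.8030
  (v14,v17,v12) [-+-] → (-1.1417, -0.949484, -0.459)–(-1.1417, -1.0363, -0.438237)  len=0.0893
  (v12,v17,v15) [-+-] → (-1.1417, -1.0363, -0.438237)–(-1.1417, -1.1417, -0.413035)  len=0.1084
  (v15,v18,v16) [-++] → (-1.1417, -1.85713, 0)–(-1.1417, -1.1417, 0.413035)  len=0.8261
  (v17,v20,v15) [++-] → (-1.1417, -1.61303, -0.140937)–(-1.1417, -1.1417, -0.413035)  len=0.5442
  (v15,v20,v18) [-++] → (-1.1417, -1.61303, -0.140937)–(-1.1417, -1.85713, 0)  len=0.2819

Chained into 2 loop(s):
  loop 1: 8 segments, perimeter = 2.9655
  loop 2: 8 segments, perimeter = 2.9655
Total perimeter = 5.931

loops=2 perimeter=5.931


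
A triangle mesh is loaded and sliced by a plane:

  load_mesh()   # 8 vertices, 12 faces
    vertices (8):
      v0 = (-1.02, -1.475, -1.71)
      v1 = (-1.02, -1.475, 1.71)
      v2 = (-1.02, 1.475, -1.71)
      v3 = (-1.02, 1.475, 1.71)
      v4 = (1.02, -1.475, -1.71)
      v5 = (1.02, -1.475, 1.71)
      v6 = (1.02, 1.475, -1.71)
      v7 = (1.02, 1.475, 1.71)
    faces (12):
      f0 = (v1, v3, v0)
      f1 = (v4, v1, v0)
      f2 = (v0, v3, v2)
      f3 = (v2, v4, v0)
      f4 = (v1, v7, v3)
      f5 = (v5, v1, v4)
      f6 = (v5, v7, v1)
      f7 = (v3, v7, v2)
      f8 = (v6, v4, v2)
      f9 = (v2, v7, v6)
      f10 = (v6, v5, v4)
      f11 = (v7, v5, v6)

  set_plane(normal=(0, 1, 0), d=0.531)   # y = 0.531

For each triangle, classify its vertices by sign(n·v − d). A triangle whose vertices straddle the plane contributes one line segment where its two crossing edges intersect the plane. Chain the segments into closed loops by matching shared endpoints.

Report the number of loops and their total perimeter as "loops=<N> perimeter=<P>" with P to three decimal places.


loops=1 perimeter=10.920

Straddling triangles (8 of 12):
  (v1,v3,v0) [-+-] → (-1.02, 0.531, 1.71)–(-1.02, 0.531, 0.6156)  len=1.0944
  (v0,v3,v2) [-++] → (-1.02, 0.531, 0.6156)–(-1.02, 0.531, -1.71)  len=2.3256
  (v2,v4,v0) [+--] → (-0.3672, 0.531, -1.71)–(-1.02, 0.531, -1.71)  len=0.6528
  (v1,v7,v3) [-++] → (0.3672, 0.531, 1.71)–(-1.02, 0.531, 1.71)  len=1.3872
  (v5,v7,v1) [-+-] → (1.02, 0.531, 1.71)–(0.3672, 0.531, 1.71)  len=0.6528
  (v6,v4,v2) [+-+] → (1.02, 0.531, -1.71)–(-0.3672, 0.531, -1.71)  len=1.3872
  (v6,v5,v4) [+--] → (1.02, 0.531, -0.6156)–(1.02, 0.531, -1.71)  len=1.0944
  (v7,v5,v6) [+-+] → (1.02, 0.531, 1.71)–(1.02, 0.531, -0.6156)  len=2.3256

Chained into 1 loop(s):
  loop 1: 8 segments, perimeter = 10.9200
Total perimeter = 10.920


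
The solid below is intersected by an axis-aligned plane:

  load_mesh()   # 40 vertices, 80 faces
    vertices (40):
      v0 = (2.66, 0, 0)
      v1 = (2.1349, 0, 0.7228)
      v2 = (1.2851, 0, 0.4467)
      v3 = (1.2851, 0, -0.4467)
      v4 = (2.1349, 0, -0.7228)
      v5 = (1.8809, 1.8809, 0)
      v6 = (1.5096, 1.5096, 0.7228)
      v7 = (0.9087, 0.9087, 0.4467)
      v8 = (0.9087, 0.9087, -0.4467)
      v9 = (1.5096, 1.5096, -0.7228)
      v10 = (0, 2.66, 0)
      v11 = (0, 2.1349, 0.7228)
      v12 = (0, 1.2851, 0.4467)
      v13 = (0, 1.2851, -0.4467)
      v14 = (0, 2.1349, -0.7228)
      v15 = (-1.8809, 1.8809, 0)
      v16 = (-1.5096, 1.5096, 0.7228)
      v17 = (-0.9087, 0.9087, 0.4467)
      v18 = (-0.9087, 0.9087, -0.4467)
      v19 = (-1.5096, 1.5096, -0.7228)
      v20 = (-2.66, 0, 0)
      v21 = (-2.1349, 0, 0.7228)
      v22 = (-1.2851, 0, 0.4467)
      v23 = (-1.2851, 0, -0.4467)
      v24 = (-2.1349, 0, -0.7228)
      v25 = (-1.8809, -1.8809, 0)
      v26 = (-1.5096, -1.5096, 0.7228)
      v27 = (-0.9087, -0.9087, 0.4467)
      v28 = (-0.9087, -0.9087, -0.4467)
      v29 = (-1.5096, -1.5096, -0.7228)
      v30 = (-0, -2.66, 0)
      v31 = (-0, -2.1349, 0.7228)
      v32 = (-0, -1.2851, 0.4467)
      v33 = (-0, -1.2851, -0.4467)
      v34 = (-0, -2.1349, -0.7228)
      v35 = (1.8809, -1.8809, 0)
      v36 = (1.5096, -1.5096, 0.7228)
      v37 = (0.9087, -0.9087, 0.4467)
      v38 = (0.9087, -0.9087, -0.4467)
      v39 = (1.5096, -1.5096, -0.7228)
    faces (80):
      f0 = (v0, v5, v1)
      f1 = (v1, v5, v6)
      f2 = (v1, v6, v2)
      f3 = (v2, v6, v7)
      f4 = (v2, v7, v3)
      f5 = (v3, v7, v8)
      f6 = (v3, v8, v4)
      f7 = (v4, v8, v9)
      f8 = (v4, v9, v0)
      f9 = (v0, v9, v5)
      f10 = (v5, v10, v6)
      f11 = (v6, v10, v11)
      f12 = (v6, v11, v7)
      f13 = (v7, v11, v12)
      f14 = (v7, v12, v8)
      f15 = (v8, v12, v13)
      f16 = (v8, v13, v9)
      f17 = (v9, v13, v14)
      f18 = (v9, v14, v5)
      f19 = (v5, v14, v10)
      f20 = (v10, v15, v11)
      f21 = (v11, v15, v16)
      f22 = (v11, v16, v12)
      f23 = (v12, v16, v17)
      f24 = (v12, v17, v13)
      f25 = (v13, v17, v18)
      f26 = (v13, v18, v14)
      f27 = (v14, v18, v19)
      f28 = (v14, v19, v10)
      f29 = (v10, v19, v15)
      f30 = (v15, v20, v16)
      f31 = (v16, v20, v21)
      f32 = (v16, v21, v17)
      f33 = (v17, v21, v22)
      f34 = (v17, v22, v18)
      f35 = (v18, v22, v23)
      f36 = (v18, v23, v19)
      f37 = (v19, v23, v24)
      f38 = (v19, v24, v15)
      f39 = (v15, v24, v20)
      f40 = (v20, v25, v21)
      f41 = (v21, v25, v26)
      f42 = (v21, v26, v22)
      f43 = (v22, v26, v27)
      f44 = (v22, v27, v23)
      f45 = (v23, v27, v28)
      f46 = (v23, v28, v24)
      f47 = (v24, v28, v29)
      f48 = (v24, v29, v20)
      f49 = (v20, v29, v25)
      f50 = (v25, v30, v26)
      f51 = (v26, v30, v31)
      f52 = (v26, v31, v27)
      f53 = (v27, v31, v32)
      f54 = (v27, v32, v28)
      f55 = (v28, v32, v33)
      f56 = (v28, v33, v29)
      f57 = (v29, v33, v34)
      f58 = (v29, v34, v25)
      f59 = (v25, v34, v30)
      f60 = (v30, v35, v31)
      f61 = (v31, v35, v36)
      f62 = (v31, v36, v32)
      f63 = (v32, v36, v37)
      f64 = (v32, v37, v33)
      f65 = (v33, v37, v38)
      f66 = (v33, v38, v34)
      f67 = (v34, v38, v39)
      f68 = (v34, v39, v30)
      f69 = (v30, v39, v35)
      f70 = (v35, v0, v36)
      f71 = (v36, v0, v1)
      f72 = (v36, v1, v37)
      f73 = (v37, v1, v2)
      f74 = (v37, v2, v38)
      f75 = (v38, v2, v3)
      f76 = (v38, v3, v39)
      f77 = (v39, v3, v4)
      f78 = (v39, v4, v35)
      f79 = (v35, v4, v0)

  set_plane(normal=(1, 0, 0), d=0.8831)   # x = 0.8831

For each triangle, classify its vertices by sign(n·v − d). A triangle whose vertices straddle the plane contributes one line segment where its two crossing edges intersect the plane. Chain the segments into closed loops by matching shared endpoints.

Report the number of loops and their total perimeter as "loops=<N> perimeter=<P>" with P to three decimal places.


Straddling triangles (20 of 80):
  (v5,v10,v6) [+-+] → (0.8831, 2.29421, 0)–(0.8831, 1.98703, 0.42283)  len=0.5226
  (v6,v10,v11) [+--] → (0.8831, 1.98703, 0.42283)–(0.8831, 1.76911, 0.7228)  len=0.3708
  (v6,v11,v7) [+-+] → (0.8831, 1.76911, 0.7228)–(0.8831, 0.943245, 0.454478)  len=0.8684
  (v7,v11,v12) [+--] → (0.8831, 0.943245, 0.454478)–(0.8831, 0.919304, 0.4467)  len=0.0252
  (v7,v12,v8) [+-+] → (0.8831, 0.919304, 0.4467)–(0.8831, 0.919304, -0.421531)  len=0.8682
  (v8,v12,v13) [+--] → (0.8831, 0.919304, -0.421531)–(0.8831, 0.919304, -0.4467)  len=0.0252
  (v8,v13,v9) [+-+] → (0.8831, 0.919304, -0.4467)–(0.8831, 1.41643, -0.608216)  len=0.5227
  (v9,v13,v14) [+--] → (0.8831, 1.41643, -0.608216)–(0.8831, 1.76911, -0.7228)  len=0.3708
  (v9,v14,v5) [+-+] → (0.8831, 1.76911, -0.7228)–(0.8831, 2.01564, -0.383439)  len=0.4195
  (v5,v14,v10) [+--] → (0.8831, 2.01564, -0.383439)–(0.8831, 2.29421, 0)  len=0.4739
  (v30,v35,v31) [-+-] → (0.8831, -2.29421, 0)–(0.8831, -2.01564, 0.383439)  len=0.4739
  (v31,v35,v36) [-++] → (0.8831, -2.01564, 0.383439)–(0.8831, -1.76911, 0.7228)  len=0.4195
  (v31,v36,v32) [-+-] → (0.8831, -1.76911, 0.7228)–(0.8831, -1.41643, 0.608216)  len=0.3708
  (v32,v36,v37) [-++] → (0.8831, -1.41643, 0.608216)–(0.8831, -0.919304, 0.4467)  len=0.5227
  (v32,v37,v33) [-+-] → (0.8831, -0.919304, 0.4467)–(0.8831, -0.919304, 0.421531)  len=0.0252
  (v33,v37,v38) [-++] → (0.8831, -0.919304, 0.421531)–(0.8831, -0.919304, -0.4467)  len=0.8682
  (v33,v38,v34) [-+-] → (0.8831, -0.919304, -0.4467)–(0.8831, -0.943245, -0.454478)  len=0.0252
  (v34,v38,v39) [-++] → (0.8831, -0.943245, -0.454478)–(0.8831, -1.76911, -0.7228)  len=0.8684
  (v34,v39,v30) [-+-] → (0.8831, -1.76911, -0.7228)–(0.8831, -1.98703, -0.42283)  len=0.3708
  (v30,v39,v35) [-++] → (0.8831, -1.98703, -0.42283)–(0.8831, -2.29421, 0)  len=0.5226

Chained into 2 loop(s):
  loop 1: 10 segments, perimeter = 4.4673
  loop 2: 10 segments, perimeter = 4.4673
Total perimeter = 8.935

loops=2 perimeter=8.935
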